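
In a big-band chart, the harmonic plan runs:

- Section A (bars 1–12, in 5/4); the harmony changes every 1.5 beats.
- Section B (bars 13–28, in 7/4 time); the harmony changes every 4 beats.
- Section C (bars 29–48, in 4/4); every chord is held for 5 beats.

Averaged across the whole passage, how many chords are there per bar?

A: 12 bars of 5 beats is 60 beats; at 1.5 beats each that's 40 chords.
B: 16 bars of 7 beats is 112 beats; at 4 beats each that's 28 chords.
C: 20 bars of 4 beats is 80 beats; at 5 beats each that's 16 chords.
Overall: 84 chords over 48 bars → 84/48 = 1.75 chords per bar.

1.75 chords per bar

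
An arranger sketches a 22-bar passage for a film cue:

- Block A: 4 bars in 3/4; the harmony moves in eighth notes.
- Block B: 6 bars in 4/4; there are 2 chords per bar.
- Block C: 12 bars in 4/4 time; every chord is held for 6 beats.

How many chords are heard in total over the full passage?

A: 4 bars × 3 beats = 12 beats; 0.5 beats/chord → 24 chords.
B: 6 bars × 4 beats = 24 beats; 2 beats/chord → 12 chords.
C: 12 bars × 4 beats = 48 beats; 6 beats/chord → 8 chords.
Total: 24 + 12 + 8 = 44.

44 chords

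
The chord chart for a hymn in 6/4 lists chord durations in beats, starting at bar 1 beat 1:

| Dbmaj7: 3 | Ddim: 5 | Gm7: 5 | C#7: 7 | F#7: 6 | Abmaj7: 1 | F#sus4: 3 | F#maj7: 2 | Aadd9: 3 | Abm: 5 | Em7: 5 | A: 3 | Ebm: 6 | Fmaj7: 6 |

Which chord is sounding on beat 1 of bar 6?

Beat 1 of bar 6 is beat (6−1)×6 + 1 = 31 overall.
Running totals: Dbmaj7 ends at 3, Ddim ends at 8, Gm7 ends at 13, C#7 ends at 20, F#7 ends at 26, Abmaj7 ends at 27, F#sus4 ends at 30, F#maj7 ends at 32.
Beat 31 falls within F#maj7.

F#maj7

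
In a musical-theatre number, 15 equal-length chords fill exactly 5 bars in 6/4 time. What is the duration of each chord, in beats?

2 beats

5 bars × 6 beats/bar = 30 beats total.
30 beats ÷ 15 chords = 2 beats per chord.
(That is a half note.)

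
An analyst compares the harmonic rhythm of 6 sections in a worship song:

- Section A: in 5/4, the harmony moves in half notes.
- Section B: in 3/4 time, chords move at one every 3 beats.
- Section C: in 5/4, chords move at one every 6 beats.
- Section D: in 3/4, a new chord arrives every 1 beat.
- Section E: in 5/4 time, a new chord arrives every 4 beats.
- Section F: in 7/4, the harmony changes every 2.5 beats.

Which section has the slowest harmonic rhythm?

Section C

A: each chord is 2 beats in 5/4, so 2.5 per bar.
B: each chord is 3 beats in 3/4, so 1 per bar.
C: each chord is 6 beats in 5/4, so 5/6 per bar.
D: each chord is 1 beat in 3/4, so 3 per bar.
E: each chord is 4 beats in 5/4, so 1.25 per bar.
F: each chord is 2.5 beats in 7/4, so 2.8 per bar.
Slowest is C at 5/6 chords/bar.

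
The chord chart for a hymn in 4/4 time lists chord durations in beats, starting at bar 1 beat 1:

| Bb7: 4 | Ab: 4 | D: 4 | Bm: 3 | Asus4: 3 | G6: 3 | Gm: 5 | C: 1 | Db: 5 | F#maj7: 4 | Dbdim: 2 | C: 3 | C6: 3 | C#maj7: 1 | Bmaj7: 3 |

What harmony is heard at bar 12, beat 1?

C#maj7

Beat 1 of bar 12 is beat (12−1)×4 + 1 = 45 overall.
Running totals: Bb7 ends at 4, Ab ends at 8, D ends at 12, Bm ends at 15, Asus4 ends at 18, G6 ends at 21, Gm ends at 26, C ends at 27, Db ends at 32, F#maj7 ends at 36, Dbdim ends at 38, C ends at 41, C6 ends at 44, C#maj7 ends at 45.
Beat 45 falls within C#maj7.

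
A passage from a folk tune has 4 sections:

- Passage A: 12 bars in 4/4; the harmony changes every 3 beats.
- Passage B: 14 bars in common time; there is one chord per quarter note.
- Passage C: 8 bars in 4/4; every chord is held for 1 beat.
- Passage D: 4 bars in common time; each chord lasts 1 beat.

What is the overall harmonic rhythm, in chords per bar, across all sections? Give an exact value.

A: 12 bars of 4 beats is 48 beats; at 3 beats each that's 16 chords.
B: 14 bars of 4 beats is 56 beats; at 1 beat each that's 56 chords.
C: 8 bars of 4 beats is 32 beats; at 1 beat each that's 32 chords.
D: 4 bars of 4 beats is 16 beats; at 1 beat each that's 16 chords.
Overall: 120 chords over 38 bars → 120/38 = 60/19 chords per bar.

60/19 chords per bar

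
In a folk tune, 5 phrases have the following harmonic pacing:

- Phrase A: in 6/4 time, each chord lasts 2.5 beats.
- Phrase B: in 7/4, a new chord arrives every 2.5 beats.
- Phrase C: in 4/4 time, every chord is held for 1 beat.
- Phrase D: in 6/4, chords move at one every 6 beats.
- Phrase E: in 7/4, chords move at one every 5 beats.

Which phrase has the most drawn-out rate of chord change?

A: 6 beats/bar ÷ 2.5 beats/chord = 2.4 chords/bar.
B: 7 beats/bar ÷ 2.5 beats/chord = 2.8 chords/bar.
C: 4 beats/bar ÷ 1 beat/chord = 4 chords/bar.
D: 6 beats/bar ÷ 6 beats/chord = 1 chord/bar.
E: 7 beats/bar ÷ 5 beats/chord = 1.4 chords/bar.
Slowest is D at 1 chords/bar.

Phrase D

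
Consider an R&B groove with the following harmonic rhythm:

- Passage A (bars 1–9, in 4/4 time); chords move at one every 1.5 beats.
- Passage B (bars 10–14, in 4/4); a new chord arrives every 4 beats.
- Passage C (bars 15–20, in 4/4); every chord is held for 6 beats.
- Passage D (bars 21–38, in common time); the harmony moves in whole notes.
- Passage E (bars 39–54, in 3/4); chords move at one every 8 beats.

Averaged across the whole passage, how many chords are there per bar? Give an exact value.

19/18 chords per bar

A: 9 × 4 = 36 beats ÷ 1.5 = 24 chords.
B: 5 × 4 = 20 beats ÷ 4 = 5 chords.
C: 6 × 4 = 24 beats ÷ 6 = 4 chords.
D: 18 × 4 = 72 beats ÷ 4 = 18 chords.
E: 16 × 3 = 48 beats ÷ 8 = 6 chords.
Overall: 57 chords over 54 bars → 57/54 = 19/18 chords per bar.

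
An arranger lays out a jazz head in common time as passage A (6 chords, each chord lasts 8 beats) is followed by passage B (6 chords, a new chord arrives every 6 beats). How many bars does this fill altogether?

21 bars

A: 6 × 8 = 48 beats = 12 bars.
B: 6 × 6 = 36 beats = 9 bars.
Total: 12 + 9 = 21 bars.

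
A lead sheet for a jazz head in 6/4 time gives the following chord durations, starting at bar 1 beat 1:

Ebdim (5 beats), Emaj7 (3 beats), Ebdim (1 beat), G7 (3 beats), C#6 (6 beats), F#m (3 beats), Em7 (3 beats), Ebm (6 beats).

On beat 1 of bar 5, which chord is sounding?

Ebm

Beat 1 of bar 5 is beat (5−1)×6 + 1 = 25 overall.
Running totals: Ebdim ends at 5, Emaj7 ends at 8, Ebdim ends at 9, G7 ends at 12, C#6 ends at 18, F#m ends at 21, Em7 ends at 24, Ebm ends at 30.
Beat 25 falls within Ebm.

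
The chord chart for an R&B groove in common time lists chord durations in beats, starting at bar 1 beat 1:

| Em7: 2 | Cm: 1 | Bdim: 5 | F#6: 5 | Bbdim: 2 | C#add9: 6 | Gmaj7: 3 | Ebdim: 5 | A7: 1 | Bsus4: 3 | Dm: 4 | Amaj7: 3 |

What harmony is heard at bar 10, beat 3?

Beat 3 of bar 10 is beat (10−1)×4 + 3 = 39 overall.
Running totals: Em7 ends at 2, Cm ends at 3, Bdim ends at 8, F#6 ends at 13, Bbdim ends at 15, C#add9 ends at 21, Gmaj7 ends at 24, Ebdim ends at 29, A7 ends at 30, Bsus4 ends at 33, Dm ends at 37, Amaj7 ends at 40.
Beat 39 falls within Amaj7.

Amaj7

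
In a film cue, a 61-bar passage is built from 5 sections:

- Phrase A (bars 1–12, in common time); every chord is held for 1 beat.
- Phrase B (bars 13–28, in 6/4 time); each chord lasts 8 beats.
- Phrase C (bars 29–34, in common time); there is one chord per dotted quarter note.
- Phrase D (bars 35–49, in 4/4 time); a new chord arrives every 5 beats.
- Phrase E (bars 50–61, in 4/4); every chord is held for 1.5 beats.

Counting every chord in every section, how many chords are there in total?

A: 12 bars × 4 beats = 48 beats; 1 beat/chord → 48 chords.
B: 16 bars × 6 beats = 96 beats; 8 beats/chord → 12 chords.
C: 6 bars × 4 beats = 24 beats; 1.5 beats/chord → 16 chords.
D: 15 bars × 4 beats = 60 beats; 5 beats/chord → 12 chords.
E: 12 bars × 4 beats = 48 beats; 1.5 beats/chord → 32 chords.
Total: 48 + 12 + 16 + 12 + 32 = 120.

120 chords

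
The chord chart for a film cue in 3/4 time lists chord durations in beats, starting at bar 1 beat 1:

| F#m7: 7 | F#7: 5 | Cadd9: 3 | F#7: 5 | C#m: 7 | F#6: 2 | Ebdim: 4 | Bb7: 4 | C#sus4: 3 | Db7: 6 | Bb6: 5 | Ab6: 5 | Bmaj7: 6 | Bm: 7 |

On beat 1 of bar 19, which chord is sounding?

Ab6

Beat 1 of bar 19 is beat (19−1)×3 + 1 = 55 overall.
Running totals: F#m7 ends at 7, F#7 ends at 12, Cadd9 ends at 15, F#7 ends at 20, C#m ends at 27, F#6 ends at 29, Ebdim ends at 33, Bb7 ends at 37, C#sus4 ends at 40, Db7 ends at 46, Bb6 ends at 51, Ab6 ends at 56.
Beat 55 falls within Ab6.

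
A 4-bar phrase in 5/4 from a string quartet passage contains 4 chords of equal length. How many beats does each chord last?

5 beats

4 bars × 5 beats/bar = 20 beats total.
20 beats ÷ 4 chords = 5 beats per chord.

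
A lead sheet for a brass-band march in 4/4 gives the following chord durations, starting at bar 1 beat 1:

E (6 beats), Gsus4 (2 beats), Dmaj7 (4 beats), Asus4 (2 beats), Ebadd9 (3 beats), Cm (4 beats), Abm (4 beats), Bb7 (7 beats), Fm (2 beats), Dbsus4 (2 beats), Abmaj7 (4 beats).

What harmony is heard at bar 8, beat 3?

Bb7

Beat 3 of bar 8 is beat (8−1)×4 + 3 = 31 overall.
Running totals: E ends at 6, Gsus4 ends at 8, Dmaj7 ends at 12, Asus4 ends at 14, Ebadd9 ends at 17, Cm ends at 21, Abm ends at 25, Bb7 ends at 32.
Beat 31 falls within Bb7.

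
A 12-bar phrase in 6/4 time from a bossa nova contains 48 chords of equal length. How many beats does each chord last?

1.5 beats

12 bars × 6 beats/bar = 72 beats total.
72 beats ÷ 48 chords = 1.5 beats per chord.
(That is a dotted quarter note.)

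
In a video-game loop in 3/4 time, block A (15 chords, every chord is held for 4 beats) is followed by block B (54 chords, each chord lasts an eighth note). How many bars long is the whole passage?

29 bars

A: 15 × 4 = 60 beats = 20 bars.
B: 54 × 0.5 = 27 beats = 9 bars.
Total: 20 + 9 = 29 bars.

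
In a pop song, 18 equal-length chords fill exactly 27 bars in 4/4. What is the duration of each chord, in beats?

27 bars × 4 beats/bar = 108 beats total.
108 beats ÷ 18 chords = 6 beats per chord.

6 beats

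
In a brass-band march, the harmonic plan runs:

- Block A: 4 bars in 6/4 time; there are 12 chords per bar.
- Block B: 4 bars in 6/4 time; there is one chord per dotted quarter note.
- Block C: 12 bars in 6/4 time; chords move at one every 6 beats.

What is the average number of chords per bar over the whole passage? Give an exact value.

3.8 chords per bar

A: 4 bars of 6 beats is 24 beats; at 0.5 beats each that's 48 chords.
B: 4 bars of 6 beats is 24 beats; at 1.5 beats each that's 16 chords.
C: 12 bars of 6 beats is 72 beats; at 6 beats each that's 12 chords.
Overall: 76 chords over 20 bars → 76/20 = 3.8 chords per bar.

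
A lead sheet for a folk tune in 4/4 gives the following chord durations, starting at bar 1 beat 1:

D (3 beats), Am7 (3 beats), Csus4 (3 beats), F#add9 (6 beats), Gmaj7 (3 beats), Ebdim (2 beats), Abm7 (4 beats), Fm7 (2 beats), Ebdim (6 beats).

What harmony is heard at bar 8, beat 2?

Beat 2 of bar 8 is beat (8−1)×4 + 2 = 30 overall.
Running totals: D ends at 3, Am7 ends at 6, Csus4 ends at 9, F#add9 ends at 15, Gmaj7 ends at 18, Ebdim ends at 20, Abm7 ends at 24, Fm7 ends at 26, Ebdim ends at 32.
Beat 30 falls within Ebdim.

Ebdim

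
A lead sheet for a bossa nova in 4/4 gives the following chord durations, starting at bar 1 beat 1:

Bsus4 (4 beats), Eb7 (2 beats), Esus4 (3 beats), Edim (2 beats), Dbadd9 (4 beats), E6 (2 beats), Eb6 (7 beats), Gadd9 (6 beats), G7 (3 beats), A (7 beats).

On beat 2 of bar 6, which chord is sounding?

Eb6

Beat 2 of bar 6 is beat (6−1)×4 + 2 = 22 overall.
Running totals: Bsus4 ends at 4, Eb7 ends at 6, Esus4 ends at 9, Edim ends at 11, Dbadd9 ends at 15, E6 ends at 17, Eb6 ends at 24.
Beat 22 falls within Eb6.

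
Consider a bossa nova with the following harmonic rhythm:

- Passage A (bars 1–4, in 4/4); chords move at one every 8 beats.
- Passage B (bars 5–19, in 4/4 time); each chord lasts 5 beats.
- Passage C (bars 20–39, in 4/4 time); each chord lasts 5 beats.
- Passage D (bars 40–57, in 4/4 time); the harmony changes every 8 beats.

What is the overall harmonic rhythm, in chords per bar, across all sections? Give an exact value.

13/19 chords per bar

A: 4 × 4 = 16 beats ÷ 8 = 2 chords.
B: 15 × 4 = 60 beats ÷ 5 = 12 chords.
C: 20 × 4 = 80 beats ÷ 5 = 16 chords.
D: 18 × 4 = 72 beats ÷ 8 = 9 chords.
Overall: 39 chords over 57 bars → 39/57 = 13/19 chords per bar.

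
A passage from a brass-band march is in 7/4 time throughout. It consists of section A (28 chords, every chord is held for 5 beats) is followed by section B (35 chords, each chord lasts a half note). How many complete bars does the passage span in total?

A: 28 × 5 = 140 beats = 20 bars.
B: 35 × 2 = 70 beats = 10 bars.
Total: 20 + 10 = 30 bars.

30 bars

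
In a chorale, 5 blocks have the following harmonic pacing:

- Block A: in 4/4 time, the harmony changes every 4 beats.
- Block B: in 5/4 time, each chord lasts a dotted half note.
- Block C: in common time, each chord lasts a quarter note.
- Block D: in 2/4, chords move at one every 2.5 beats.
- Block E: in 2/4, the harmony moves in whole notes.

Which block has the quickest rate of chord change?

Block C

A: 4 beats/bar ÷ 4 beats/chord = 1 chord/bar.
B: 5 beats/bar ÷ 3 beats/chord = 5/3 chords/bar.
C: 4 beats/bar ÷ 1 beat/chord = 4 chords/bar.
D: 2 beats/bar ÷ 2.5 beats/chord = 0.8 chords/bar.
E: 2 beats/bar ÷ 4 beats/chord = 0.5 chords/bar.
Fastest is C at 4 chords/bar.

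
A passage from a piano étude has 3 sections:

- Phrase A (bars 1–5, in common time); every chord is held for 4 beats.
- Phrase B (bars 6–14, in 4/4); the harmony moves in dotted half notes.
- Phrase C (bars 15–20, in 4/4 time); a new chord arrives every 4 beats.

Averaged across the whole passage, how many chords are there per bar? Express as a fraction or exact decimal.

A: 5 × 4 = 20 beats ÷ 4 = 5 chords.
B: 9 × 4 = 36 beats ÷ 3 = 12 chords.
C: 6 × 4 = 24 beats ÷ 4 = 6 chords.
Overall: 23 chords over 20 bars → 23/20 = 1.15 chords per bar.

1.15 chords per bar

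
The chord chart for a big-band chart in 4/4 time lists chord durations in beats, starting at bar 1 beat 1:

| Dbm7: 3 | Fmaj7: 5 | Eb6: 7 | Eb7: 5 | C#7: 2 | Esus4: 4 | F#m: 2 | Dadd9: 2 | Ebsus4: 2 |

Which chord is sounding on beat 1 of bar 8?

Dadd9

Beat 1 of bar 8 is beat (8−1)×4 + 1 = 29 overall.
Running totals: Dbm7 ends at 3, Fmaj7 ends at 8, Eb6 ends at 15, Eb7 ends at 20, C#7 ends at 22, Esus4 ends at 26, F#m ends at 28, Dadd9 ends at 30.
Beat 29 falls within Dadd9.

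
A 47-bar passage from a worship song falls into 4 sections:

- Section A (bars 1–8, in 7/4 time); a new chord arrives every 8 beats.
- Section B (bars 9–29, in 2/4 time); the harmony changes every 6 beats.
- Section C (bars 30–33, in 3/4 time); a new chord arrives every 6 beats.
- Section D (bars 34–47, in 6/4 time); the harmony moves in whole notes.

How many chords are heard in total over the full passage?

A has 56 beats and chords last 8 each, so 7 chords.
B has 42 beats and chords last 6 each, so 7 chords.
C has 12 beats and chords last 6 each, so 2 chords.
D has 84 beats and chords last 4 each, so 21 chords.
Total: 7 + 7 + 2 + 21 = 37.

37 chords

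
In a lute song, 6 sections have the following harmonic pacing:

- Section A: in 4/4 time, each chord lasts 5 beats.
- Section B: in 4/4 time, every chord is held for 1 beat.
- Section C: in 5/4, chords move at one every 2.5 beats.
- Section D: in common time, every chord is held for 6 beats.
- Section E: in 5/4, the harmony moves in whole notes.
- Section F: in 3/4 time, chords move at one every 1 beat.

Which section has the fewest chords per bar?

A: each chord is 5 beats in 4/4, so 0.8 per bar.
B: each chord is 1 beat in 4/4, so 4 per bar.
C: each chord is 2.5 beats in 5/4, so 2 per bar.
D: each chord is 6 beats in 4/4, so 2/3 per bar.
E: each chord is 4 beats in 5/4, so 1.25 per bar.
F: each chord is 1 beat in 3/4, so 3 per bar.
Slowest is D at 2/3 chords/bar.

Section D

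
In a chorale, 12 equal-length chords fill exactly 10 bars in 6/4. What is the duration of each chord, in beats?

10 bars × 6 beats/bar = 60 beats total.
60 beats ÷ 12 chords = 5 beats per chord.

5 beats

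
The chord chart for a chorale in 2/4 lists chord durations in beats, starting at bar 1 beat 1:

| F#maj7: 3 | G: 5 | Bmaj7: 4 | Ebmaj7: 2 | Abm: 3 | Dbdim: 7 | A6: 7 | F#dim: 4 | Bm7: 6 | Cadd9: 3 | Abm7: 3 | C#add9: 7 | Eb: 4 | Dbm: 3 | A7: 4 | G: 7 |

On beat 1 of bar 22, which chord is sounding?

Cadd9

Beat 1 of bar 22 is beat (22−1)×2 + 1 = 43 overall.
Running totals: F#maj7 ends at 3, G ends at 8, Bmaj7 ends at 12, Ebmaj7 ends at 14, Abm ends at 17, Dbdim ends at 24, A6 ends at 31, F#dim ends at 35, Bm7 ends at 41, Cadd9 ends at 44.
Beat 43 falls within Cadd9.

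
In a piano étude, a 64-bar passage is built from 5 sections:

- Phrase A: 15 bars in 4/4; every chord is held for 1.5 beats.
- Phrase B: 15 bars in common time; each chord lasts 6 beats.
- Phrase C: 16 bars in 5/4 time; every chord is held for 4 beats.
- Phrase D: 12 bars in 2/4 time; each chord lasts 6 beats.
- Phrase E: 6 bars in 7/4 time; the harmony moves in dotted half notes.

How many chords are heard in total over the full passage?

88 chords

A has 60 beats and chords last 1.5 each, so 40 chords.
B has 60 beats and chords last 6 each, so 10 chords.
C has 80 beats and chords last 4 each, so 20 chords.
D has 24 beats and chords last 6 each, so 4 chords.
E has 42 beats and chords last 3 each, so 14 chords.
Total: 40 + 10 + 20 + 4 + 14 = 88.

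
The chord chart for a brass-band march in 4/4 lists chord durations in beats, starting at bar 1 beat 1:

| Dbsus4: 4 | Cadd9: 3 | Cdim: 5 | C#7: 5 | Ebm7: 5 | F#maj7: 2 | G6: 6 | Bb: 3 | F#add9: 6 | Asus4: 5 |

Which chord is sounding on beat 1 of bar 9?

Beat 1 of bar 9 is beat (9−1)×4 + 1 = 33 overall.
Running totals: Dbsus4 ends at 4, Cadd9 ends at 7, Cdim ends at 12, C#7 ends at 17, Ebm7 ends at 22, F#maj7 ends at 24, G6 ends at 30, Bb ends at 33.
Beat 33 falls within Bb.

Bb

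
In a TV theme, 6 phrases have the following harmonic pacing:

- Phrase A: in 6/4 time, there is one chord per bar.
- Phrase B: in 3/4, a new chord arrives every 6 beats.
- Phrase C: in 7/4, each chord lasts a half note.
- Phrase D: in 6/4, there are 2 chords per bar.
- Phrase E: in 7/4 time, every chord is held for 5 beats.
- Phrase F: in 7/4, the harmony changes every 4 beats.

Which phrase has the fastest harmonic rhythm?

A: 6/6 = 1 chord/bar.
B: 3/6 = 0.5 chords/bar.
C: 7/2 = 3.5 chords/bar.
D: 6/3 = 2 chords/bar.
E: 7/5 = 1.4 chords/bar.
F: 7/4 = 1.75 chords/bar.
Fastest is C at 3.5 chords/bar.

Phrase C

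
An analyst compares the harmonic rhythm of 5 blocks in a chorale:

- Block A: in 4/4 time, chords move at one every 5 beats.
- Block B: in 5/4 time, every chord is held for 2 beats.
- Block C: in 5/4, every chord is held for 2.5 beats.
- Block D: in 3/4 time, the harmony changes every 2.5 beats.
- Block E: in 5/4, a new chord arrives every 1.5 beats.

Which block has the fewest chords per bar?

A: 4 beats/bar ÷ 5 beats/chord = 0.8 chords/bar.
B: 5 beats/bar ÷ 2 beats/chord = 2.5 chords/bar.
C: 5 beats/bar ÷ 2.5 beats/chord = 2 chords/bar.
D: 3 beats/bar ÷ 2.5 beats/chord = 1.2 chords/bar.
E: 5 beats/bar ÷ 1.5 beats/chord = 10/3 chords/bar.
Slowest is A at 0.8 chords/bar.

Block A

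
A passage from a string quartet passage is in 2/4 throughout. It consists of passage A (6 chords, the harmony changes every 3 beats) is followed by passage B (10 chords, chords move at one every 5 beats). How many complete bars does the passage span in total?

34 bars

A: 6 × 3 = 18 beats = 9 bars.
B: 10 × 5 = 50 beats = 25 bars.
Total: 9 + 25 = 34 bars.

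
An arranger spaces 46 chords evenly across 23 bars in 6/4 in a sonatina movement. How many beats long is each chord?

3 beats

23 bars × 6 beats/bar = 138 beats total.
138 beats ÷ 46 chords = 3 beats per chord.
(That is a dotted half note.)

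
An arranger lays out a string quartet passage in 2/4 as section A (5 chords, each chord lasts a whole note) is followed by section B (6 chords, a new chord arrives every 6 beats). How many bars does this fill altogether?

A: 5 × 4 = 20 beats = 10 bars.
B: 6 × 6 = 36 beats = 18 bars.
Total: 10 + 18 = 28 bars.

28 bars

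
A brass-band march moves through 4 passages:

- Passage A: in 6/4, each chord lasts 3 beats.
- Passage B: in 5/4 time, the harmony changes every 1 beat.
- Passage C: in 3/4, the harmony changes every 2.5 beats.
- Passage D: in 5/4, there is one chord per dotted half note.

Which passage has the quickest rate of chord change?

A: each chord is 3 beats in 6/4, so 2 per bar.
B: each chord is 1 beat in 5/4, so 5 per bar.
C: each chord is 2.5 beats in 3/4, so 1.2 per bar.
D: each chord is 3 beats in 5/4, so 5/3 per bar.
Fastest is B at 5 chords/bar.

Passage B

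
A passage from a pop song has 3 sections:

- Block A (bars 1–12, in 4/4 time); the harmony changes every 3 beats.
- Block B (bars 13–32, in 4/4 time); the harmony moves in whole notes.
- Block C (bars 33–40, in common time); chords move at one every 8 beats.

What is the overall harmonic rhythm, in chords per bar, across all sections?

1 chords per bar

A: 12 × 4 = 48 beats ÷ 3 = 16 chords.
B: 20 × 4 = 80 beats ÷ 4 = 20 chords.
C: 8 × 4 = 32 beats ÷ 8 = 4 chords.
Overall: 40 chords over 40 bars → 40/40 = 1 chords per bar.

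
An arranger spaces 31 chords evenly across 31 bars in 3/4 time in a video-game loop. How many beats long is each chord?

3 beats

31 bars × 3 beats/bar = 93 beats total.
93 beats ÷ 31 chords = 3 beats per chord.
(That is a dotted half note.)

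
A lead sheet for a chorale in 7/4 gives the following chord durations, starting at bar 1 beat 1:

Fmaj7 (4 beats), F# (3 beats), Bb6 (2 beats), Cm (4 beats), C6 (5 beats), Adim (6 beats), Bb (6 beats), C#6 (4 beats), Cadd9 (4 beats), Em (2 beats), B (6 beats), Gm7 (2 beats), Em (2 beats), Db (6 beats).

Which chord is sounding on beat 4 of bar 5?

C#6

Beat 4 of bar 5 is beat (5−1)×7 + 4 = 32 overall.
Running totals: Fmaj7 ends at 4, F# ends at 7, Bb6 ends at 9, Cm ends at 13, C6 ends at 18, Adim ends at 24, Bb ends at 30, C#6 ends at 34.
Beat 32 falls within C#6.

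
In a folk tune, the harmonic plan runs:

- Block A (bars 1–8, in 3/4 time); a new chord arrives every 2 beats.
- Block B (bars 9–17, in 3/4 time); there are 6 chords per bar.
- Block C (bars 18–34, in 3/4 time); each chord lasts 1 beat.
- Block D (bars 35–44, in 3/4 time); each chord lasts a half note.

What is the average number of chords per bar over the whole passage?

A: 8 bars of 3 beats is 24 beats; at 2 beats each that's 12 chords.
B: 9 bars of 3 beats is 27 beats; at 0.5 beats each that's 54 chords.
C: 17 bars of 3 beats is 51 beats; at 1 beat each that's 51 chords.
D: 10 bars of 3 beats is 30 beats; at 2 beats each that's 15 chords.
Overall: 132 chords over 44 bars → 132/44 = 3 chords per bar.

3 chords per bar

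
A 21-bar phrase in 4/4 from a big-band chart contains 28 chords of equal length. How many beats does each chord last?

3 beats

21 bars × 4 beats/bar = 84 beats total.
84 beats ÷ 28 chords = 3 beats per chord.
(That is a dotted half note.)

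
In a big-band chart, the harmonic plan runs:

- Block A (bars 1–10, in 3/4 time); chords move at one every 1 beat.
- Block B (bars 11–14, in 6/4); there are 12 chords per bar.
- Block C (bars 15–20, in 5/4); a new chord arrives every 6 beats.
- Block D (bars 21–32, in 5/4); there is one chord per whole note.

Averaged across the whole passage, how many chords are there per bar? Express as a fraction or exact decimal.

A: 10 bars of 3 beats is 30 beats; at 1 beat each that's 30 chords.
B: 4 bars of 6 beats is 24 beats; at 0.5 beats each that's 48 chords.
C: 6 bars of 5 beats is 30 beats; at 6 beats each that's 5 chords.
D: 12 bars of 5 beats is 60 beats; at 4 beats each that's 15 chords.
Overall: 98 chords over 32 bars → 98/32 = 49/16 chords per bar.

49/16 chords per bar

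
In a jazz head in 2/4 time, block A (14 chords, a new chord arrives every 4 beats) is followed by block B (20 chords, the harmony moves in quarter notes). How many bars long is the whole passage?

A: 14 × 4 = 56 beats = 28 bars.
B: 20 × 1 = 20 beats = 10 bars.
Total: 28 + 10 = 38 bars.

38 bars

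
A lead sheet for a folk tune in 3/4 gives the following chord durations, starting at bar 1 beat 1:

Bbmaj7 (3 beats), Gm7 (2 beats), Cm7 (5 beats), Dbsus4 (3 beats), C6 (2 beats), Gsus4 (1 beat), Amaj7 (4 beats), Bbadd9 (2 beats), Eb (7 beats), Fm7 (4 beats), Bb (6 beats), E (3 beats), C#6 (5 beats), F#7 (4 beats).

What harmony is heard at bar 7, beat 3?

Bbadd9

Beat 3 of bar 7 is beat (7−1)×3 + 3 = 21 overall.
Running totals: Bbmaj7 ends at 3, Gm7 ends at 5, Cm7 ends at 10, Dbsus4 ends at 13, C6 ends at 15, Gsus4 ends at 16, Amaj7 ends at 20, Bbadd9 ends at 22.
Beat 21 falls within Bbadd9.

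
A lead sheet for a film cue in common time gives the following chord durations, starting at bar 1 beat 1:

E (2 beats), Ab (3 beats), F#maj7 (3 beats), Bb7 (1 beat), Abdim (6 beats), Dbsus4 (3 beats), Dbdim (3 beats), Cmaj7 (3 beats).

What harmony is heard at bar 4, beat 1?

Beat 1 of bar 4 is beat (4−1)×4 + 1 = 13 overall.
Running totals: E ends at 2, Ab ends at 5, F#maj7 ends at 8, Bb7 ends at 9, Abdim ends at 15.
Beat 13 falls within Abdim.

Abdim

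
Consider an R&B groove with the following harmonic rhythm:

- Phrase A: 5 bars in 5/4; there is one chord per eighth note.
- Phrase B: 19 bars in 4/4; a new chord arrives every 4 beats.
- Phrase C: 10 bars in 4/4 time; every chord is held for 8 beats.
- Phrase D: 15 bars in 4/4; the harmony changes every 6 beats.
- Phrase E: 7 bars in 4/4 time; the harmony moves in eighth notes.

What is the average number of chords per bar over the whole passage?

2.5 chords per bar

A: 5 bars of 5 beats is 25 beats; at 0.5 beats each that's 50 chords.
B: 19 bars of 4 beats is 76 beats; at 4 beats each that's 19 chords.
C: 10 bars of 4 beats is 40 beats; at 8 beats each that's 5 chords.
D: 15 bars of 4 beats is 60 beats; at 6 beats each that's 10 chords.
E: 7 bars of 4 beats is 28 beats; at 0.5 beats each that's 56 chords.
Overall: 140 chords over 56 bars → 140/56 = 2.5 chords per bar.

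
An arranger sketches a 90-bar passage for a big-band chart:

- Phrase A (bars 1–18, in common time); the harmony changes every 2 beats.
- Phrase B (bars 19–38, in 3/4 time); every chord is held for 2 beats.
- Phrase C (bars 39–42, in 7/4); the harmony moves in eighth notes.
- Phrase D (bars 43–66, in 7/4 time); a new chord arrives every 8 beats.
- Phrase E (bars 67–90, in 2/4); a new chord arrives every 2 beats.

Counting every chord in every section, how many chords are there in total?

A: 18 bars × 4 beats = 72 beats; 2 beats/chord → 36 chords.
B: 20 bars × 3 beats = 60 beats; 2 beats/chord → 30 chords.
C: 4 bars × 7 beats = 28 beats; 0.5 beats/chord → 56 chords.
D: 24 bars × 7 beats = 168 beats; 8 beats/chord → 21 chords.
E: 24 bars × 2 beats = 48 beats; 2 beats/chord → 24 chords.
Total: 36 + 30 + 56 + 21 + 24 = 167.

167 chords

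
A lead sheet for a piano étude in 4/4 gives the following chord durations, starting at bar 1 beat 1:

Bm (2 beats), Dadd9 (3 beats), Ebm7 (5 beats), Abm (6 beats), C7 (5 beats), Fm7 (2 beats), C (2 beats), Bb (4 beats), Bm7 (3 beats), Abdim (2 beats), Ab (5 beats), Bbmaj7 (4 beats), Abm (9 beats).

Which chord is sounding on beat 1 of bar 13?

Abm

Beat 1 of bar 13 is beat (13−1)×4 + 1 = 49 overall.
Running totals: Bm ends at 2, Dadd9 ends at 5, Ebm7 ends at 10, Abm ends at 16, C7 ends at 21, Fm7 ends at 23, C ends at 25, Bb ends at 29, Bm7 ends at 32, Abdim ends at 34, Ab ends at 39, Bbmaj7 ends at 43, Abm ends at 52.
Beat 49 falls within Abm.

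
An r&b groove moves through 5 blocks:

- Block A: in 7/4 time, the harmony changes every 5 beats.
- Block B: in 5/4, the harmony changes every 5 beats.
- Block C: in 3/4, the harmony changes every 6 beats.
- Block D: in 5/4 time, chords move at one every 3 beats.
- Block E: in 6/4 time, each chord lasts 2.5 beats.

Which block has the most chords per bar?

Block E

A: 7/5 = 1.4 chords/bar.
B: 5/5 = 1 chord/bar.
C: 3/6 = 0.5 chords/bar.
D: 5/3 = 5/3 chords/bar.
E: 6/2.5 = 2.4 chords/bar.
Fastest is E at 2.4 chords/bar.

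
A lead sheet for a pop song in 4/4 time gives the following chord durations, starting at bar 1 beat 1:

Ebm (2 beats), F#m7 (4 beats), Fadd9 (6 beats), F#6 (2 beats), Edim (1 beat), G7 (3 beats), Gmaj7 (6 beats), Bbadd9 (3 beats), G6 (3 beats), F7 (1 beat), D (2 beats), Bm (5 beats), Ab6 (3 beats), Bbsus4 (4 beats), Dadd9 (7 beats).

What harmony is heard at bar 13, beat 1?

Dadd9

Beat 1 of bar 13 is beat (13−1)×4 + 1 = 49 overall.
Running totals: Ebm ends at 2, F#m7 ends at 6, Fadd9 ends at 12, F#6 ends at 14, Edim ends at 15, G7 ends at 18, Gmaj7 ends at 24, Bbadd9 ends at 27, G6 ends at 30, F7 ends at 31, D ends at 33, Bm ends at 38, Ab6 ends at 41, Bbsus4 ends at 45, Dadd9 ends at 52.
Beat 49 falls within Dadd9.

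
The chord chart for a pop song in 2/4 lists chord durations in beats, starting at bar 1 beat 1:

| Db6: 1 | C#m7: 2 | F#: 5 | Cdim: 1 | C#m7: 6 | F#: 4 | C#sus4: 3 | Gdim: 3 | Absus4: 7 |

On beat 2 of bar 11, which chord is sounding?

Beat 2 of bar 11 is beat (11−1)×2 + 2 = 22 overall.
Running totals: Db6 ends at 1, C#m7 ends at 3, F# ends at 8, Cdim ends at 9, C#m7 ends at 15, F# ends at 19, C#sus4 ends at 22.
Beat 22 falls within C#sus4.

C#sus4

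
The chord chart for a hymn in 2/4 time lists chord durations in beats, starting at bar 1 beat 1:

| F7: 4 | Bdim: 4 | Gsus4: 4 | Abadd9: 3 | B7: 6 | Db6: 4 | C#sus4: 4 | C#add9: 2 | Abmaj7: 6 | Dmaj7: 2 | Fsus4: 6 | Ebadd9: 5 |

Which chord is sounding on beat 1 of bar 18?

Abmaj7

Beat 1 of bar 18 is beat (18−1)×2 + 1 = 35 overall.
Running totals: F7 ends at 4, Bdim ends at 8, Gsus4 ends at 12, Abadd9 ends at 15, B7 ends at 21, Db6 ends at 25, C#sus4 ends at 29, C#add9 ends at 31, Abmaj7 ends at 37.
Beat 35 falls within Abmaj7.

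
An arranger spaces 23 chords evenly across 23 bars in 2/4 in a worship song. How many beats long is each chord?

23 bars × 2 beats/bar = 46 beats total.
46 beats ÷ 23 chords = 2 beats per chord.
(That is a half note.)

2 beats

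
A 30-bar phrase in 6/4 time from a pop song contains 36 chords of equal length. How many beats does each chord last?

30 bars × 6 beats/bar = 180 beats total.
180 beats ÷ 36 chords = 5 beats per chord.

5 beats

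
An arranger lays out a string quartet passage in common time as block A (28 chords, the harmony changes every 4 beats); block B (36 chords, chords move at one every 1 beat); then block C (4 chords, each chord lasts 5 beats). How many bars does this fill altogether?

A: 28 × 4 = 112 beats = 28 bars.
B: 36 × 1 = 36 beats = 9 bars.
C: 4 × 5 = 20 beats = 5 bars.
Total: 28 + 9 + 5 = 42 bars.

42 bars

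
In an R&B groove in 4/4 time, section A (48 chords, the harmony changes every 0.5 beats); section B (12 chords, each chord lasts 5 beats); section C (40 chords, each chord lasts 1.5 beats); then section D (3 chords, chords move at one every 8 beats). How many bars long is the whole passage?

A: 48 × 0.5 = 24 beats = 6 bars.
B: 12 × 5 = 60 beats = 15 bars.
C: 40 × 1.5 = 60 beats = 15 bars.
D: 3 × 8 = 24 beats = 6 bars.
Total: 6 + 15 + 15 + 6 = 42 bars.

42 bars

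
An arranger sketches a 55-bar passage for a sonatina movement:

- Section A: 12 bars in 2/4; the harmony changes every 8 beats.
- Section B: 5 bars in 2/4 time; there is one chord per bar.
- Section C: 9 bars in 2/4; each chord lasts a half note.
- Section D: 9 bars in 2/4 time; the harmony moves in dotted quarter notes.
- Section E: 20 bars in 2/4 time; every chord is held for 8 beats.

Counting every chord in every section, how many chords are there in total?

A: 12·2 = 24 beats, 24/8 = 3 chords.
B: 5·2 = 10 beats, 10/2 = 5 chords.
C: 9·2 = 18 beats, 18/2 = 9 chords.
D: 9·2 = 18 beats, 18/1.5 = 12 chords.
E: 20·2 = 40 beats, 40/8 = 5 chords.
Total: 3 + 5 + 9 + 12 + 5 = 34.

34 chords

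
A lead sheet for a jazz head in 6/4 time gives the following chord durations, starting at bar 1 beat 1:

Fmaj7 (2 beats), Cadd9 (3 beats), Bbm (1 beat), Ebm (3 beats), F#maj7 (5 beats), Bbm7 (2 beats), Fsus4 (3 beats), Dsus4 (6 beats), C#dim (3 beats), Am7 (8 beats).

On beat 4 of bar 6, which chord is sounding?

Am7

Beat 4 of bar 6 is beat (6−1)×6 + 4 = 34 overall.
Running totals: Fmaj7 ends at 2, Cadd9 ends at 5, Bbm ends at 6, Ebm ends at 9, F#maj7 ends at 14, Bbm7 ends at 16, Fsus4 ends at 19, Dsus4 ends at 25, C#dim ends at 28, Am7 ends at 36.
Beat 34 falls within Am7.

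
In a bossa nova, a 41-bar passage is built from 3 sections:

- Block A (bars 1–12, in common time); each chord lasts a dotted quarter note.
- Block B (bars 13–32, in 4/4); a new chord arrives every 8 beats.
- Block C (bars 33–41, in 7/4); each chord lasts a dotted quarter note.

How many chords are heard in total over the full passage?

A: 12·4 = 48 beats, 48/1.5 = 32 chords.
B: 20·4 = 80 beats, 80/8 = 10 chords.
C: 9·7 = 63 beats, 63/1.5 = 42 chords.
Total: 32 + 10 + 42 = 84.

84 chords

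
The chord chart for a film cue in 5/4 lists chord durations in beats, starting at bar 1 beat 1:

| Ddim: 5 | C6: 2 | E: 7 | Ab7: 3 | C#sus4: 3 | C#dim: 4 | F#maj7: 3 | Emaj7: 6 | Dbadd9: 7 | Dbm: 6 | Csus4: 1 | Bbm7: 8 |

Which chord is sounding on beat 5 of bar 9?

Beat 5 of bar 9 is beat (9−1)×5 + 5 = 45 overall.
Running totals: Ddim ends at 5, C6 ends at 7, E ends at 14, Ab7 ends at 17, C#sus4 ends at 20, C#dim ends at 24, F#maj7 ends at 27, Emaj7 ends at 33, Dbadd9 ends at 40, Dbm ends at 46.
Beat 45 falls within Dbm.

Dbm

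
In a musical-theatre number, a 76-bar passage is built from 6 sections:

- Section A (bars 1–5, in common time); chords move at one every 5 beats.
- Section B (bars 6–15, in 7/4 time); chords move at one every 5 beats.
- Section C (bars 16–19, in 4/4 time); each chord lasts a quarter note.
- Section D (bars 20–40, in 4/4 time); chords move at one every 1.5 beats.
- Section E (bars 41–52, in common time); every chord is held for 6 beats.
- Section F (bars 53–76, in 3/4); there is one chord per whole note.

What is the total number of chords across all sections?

A has 20 beats and chords last 5 each, so 4 chords.
B has 70 beats and chords last 5 each, so 14 chords.
C has 16 beats and chords last 1 each, so 16 chords.
D has 84 beats and chords last 1.5 each, so 56 chords.
E has 48 beats and chords last 6 each, so 8 chords.
F has 72 beats and chords last 4 each, so 18 chords.
Total: 4 + 14 + 16 + 56 + 8 + 18 = 116.

116 chords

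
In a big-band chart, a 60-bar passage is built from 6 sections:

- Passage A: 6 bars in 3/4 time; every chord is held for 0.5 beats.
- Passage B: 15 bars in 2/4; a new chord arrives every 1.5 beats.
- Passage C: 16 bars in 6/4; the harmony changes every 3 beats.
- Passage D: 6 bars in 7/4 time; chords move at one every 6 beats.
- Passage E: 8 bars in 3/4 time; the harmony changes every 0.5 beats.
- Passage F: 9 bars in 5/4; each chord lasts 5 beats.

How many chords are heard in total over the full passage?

152 chords

A: 6·3 = 18 beats, 18/0.5 = 36 chords.
B: 15·2 = 30 beats, 30/1.5 = 20 chords.
C: 16·6 = 96 beats, 96/3 = 32 chords.
D: 6·7 = 42 beats, 42/6 = 7 chords.
E: 8·3 = 24 beats, 24/0.5 = 48 chords.
F: 9·5 = 45 beats, 45/5 = 9 chords.
Total: 36 + 20 + 32 + 7 + 48 + 9 = 152.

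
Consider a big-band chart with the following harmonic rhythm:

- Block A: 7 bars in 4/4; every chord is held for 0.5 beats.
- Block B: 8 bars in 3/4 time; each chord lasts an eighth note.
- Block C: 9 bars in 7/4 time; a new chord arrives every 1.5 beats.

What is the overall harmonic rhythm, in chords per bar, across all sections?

A: 7 bars of 4 beats is 28 beats; at 0.5 beats each that's 56 chords.
B: 8 bars of 3 beats is 24 beats; at 0.5 beats each that's 48 chords.
C: 9 bars of 7 beats is 63 beats; at 1.5 beats each that's 42 chords.
Overall: 146 chords over 24 bars → 146/24 = 73/12 chords per bar.

73/12 chords per bar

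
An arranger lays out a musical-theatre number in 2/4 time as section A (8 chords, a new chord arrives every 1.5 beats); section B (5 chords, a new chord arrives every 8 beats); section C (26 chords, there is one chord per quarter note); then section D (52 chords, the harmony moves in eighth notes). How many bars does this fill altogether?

52 bars

A: 8 × 1.5 = 12 beats = 6 bars.
B: 5 × 8 = 40 beats = 20 bars.
C: 26 × 1 = 26 beats = 13 bars.
D: 52 × 0.5 = 26 beats = 13 bars.
Total: 6 + 20 + 13 + 13 = 52 bars.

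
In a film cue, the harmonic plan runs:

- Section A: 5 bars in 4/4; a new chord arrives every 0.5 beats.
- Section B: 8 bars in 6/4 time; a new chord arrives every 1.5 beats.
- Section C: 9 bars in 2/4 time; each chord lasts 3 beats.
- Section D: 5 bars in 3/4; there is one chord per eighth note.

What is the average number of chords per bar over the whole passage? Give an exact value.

A: 5 × 4 = 20 beats ÷ 0.5 = 40 chords.
B: 8 × 6 = 48 beats ÷ 1.5 = 32 chords.
C: 9 × 2 = 18 beats ÷ 3 = 6 chords.
D: 5 × 3 = 15 beats ÷ 0.5 = 30 chords.
Overall: 108 chords over 27 bars → 108/27 = 4 chords per bar.

4 chords per bar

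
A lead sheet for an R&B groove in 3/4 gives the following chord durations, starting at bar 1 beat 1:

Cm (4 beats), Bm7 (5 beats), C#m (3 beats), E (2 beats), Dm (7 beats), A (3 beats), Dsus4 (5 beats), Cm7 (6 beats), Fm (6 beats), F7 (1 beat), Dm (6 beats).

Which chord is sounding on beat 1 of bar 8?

A

Beat 1 of bar 8 is beat (8−1)×3 + 1 = 22 overall.
Running totals: Cm ends at 4, Bm7 ends at 9, C#m ends at 12, E ends at 14, Dm ends at 21, A ends at 24.
Beat 22 falls within A.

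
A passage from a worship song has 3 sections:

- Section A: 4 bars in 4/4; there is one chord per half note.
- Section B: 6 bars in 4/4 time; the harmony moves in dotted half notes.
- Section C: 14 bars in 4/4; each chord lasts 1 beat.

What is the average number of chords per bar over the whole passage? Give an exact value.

3 chords per bar

A: 4 bars of 4 beats is 16 beats; at 2 beats each that's 8 chords.
B: 6 bars of 4 beats is 24 beats; at 3 beats each that's 8 chords.
C: 14 bars of 4 beats is 56 beats; at 1 beat each that's 56 chords.
Overall: 72 chords over 24 bars → 72/24 = 3 chords per bar.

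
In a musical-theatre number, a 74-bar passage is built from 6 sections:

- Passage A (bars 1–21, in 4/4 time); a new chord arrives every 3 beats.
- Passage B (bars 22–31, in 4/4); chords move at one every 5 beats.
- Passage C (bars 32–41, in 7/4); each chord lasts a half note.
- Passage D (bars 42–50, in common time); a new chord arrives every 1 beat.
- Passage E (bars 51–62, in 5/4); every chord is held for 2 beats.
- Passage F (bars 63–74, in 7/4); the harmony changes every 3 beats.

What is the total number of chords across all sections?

165 chords

A: 21 bars × 4 beats = 84 beats; 3 beats/chord → 28 chords.
B: 10 bars × 4 beats = 40 beats; 5 beats/chord → 8 chords.
C: 10 bars × 7 beats = 70 beats; 2 beats/chord → 35 chords.
D: 9 bars × 4 beats = 36 beats; 1 beat/chord → 36 chords.
E: 12 bars × 5 beats = 60 beats; 2 beats/chord → 30 chords.
F: 12 bars × 7 beats = 84 beats; 3 beats/chord → 28 chords.
Total: 28 + 8 + 35 + 36 + 30 + 28 = 165.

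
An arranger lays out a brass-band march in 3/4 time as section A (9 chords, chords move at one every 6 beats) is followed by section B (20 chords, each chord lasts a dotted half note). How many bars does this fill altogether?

38 bars

A: 9 × 6 = 54 beats = 18 bars.
B: 20 × 3 = 60 beats = 20 bars.
Total: 18 + 20 = 38 bars.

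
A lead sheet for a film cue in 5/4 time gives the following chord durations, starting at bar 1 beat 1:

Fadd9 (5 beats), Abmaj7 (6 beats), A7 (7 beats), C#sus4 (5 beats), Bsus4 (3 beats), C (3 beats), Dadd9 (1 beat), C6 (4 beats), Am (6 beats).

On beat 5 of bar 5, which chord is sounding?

Beat 5 of bar 5 is beat (5−1)×5 + 5 = 25 overall.
Running totals: Fadd9 ends at 5, Abmaj7 ends at 11, A7 ends at 18, C#sus4 ends at 23, Bsus4 ends at 26.
Beat 25 falls within Bsus4.

Bsus4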